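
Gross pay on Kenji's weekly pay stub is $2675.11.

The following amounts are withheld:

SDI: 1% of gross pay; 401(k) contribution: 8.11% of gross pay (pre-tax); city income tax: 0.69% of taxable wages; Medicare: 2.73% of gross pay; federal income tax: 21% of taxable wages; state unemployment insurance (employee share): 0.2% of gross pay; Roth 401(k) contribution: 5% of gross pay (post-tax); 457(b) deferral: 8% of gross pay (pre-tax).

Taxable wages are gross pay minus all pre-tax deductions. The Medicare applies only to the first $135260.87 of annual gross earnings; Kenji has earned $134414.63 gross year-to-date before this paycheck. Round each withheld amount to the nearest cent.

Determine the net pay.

$1568.44

457(b) deferral: $2675.11 × 0.08 = $214.01
401(k) contribution: $2675.11 × 0.0811 = $216.95
Pre-tax total = $214.01 + $216.95 = $430.96
Taxable wages = $2675.11 − $430.96 = $2244.15
City income tax: $2244.15 × 0.0069 = $15.48
Federal income tax: $2244.15 × 0.21 = $471.27
SDI: $2675.11 × 0.01 = $26.75
Medicare: only $135260.87 − $134414.63 = $846.24 of this check is subject → $846.24 × 0.0273 = $23.10
State unemployment insurance (employee share): $2675.11 × 0.002 = $5.35
Roth 401(k) contribution: $2675.11 × 0.05 = $133.76
Total deductions = $214.01 + $216.95 + $15.48 + $471.27 + $26.75 + $23.10 + $5.35 + $133.76 = $1106.67
Net pay = $2675.11 − $1106.67 = $1568.44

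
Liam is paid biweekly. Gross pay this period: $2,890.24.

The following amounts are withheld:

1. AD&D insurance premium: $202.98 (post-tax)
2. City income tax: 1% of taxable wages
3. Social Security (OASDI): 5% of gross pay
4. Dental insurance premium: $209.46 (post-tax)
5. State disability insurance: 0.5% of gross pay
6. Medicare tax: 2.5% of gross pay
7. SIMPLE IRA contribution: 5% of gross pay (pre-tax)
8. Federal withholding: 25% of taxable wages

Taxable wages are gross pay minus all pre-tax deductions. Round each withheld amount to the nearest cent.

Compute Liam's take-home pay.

SIMPLE IRA contribution: $2,890.24 × 0.05 = $144.51
Taxable wages = $2,890.24 − $144.51 = $2,745.73
City income tax: $2,745.73 × 0.01 = $27.46
Federal withholding: $2,745.73 × 0.25 = $686.43
Social Security (OASDI): $2,890.24 × 0.05 = $144.51
Medicare tax: $2,890.24 × 0.025 = $72.26
State disability insurance: $2,890.24 × 0.005 = $14.45
AD&D insurance premium: $202.98
Dental insurance premium: $209.46
Total deductions = $144.51 + $27.46 + $686.43 + $144.51 + $72.26 + $14.45 + $202.98 + $209.46 = $1,502.06
Net pay = $2,890.24 − $1,502.06 = $1,388.18

$1,388.18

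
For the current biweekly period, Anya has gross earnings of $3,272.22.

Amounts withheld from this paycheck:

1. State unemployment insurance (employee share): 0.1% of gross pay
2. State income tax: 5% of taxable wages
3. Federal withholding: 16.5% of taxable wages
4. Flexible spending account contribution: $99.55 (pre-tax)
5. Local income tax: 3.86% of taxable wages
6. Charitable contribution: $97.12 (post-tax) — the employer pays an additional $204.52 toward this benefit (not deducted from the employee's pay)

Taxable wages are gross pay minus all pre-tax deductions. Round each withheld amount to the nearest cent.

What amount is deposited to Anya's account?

$2,267.69

Flexible spending account contribution: $99.55
Taxable wages = $3,272.22 − $99.55 = $3,172.67
Federal withholding: $3,172.67 × 0.165 = $523.49
Local income tax: $3,172.67 × 0.0386 = $122.47
State income tax: $3,172.67 × 0.05 = $158.63
State unemployment insurance (employee share): $3,272.22 × 0.001 = $3.27
Charitable contribution: $97.12
(Employer's $204.52 toward charitable contribution is not withheld from the employee.)
Total deductions = $99.55 + $523.49 + $122.47 + $158.63 + $3.27 + $97.12 = $1,004.53
Net pay = $3,272.22 − $1,004.53 = $2,267.69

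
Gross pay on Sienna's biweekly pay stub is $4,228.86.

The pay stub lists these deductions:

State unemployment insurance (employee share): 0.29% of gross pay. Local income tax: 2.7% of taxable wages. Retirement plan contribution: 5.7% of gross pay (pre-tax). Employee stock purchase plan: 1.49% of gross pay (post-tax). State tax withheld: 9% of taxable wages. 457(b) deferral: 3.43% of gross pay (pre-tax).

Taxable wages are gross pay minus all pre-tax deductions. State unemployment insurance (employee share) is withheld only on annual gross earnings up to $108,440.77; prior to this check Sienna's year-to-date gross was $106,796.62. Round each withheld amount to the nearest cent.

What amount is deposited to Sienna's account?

Retirement plan contribution: $4,228.86 × 0.057 = $241.05
457(b) deferral: $4,228.86 × 0.0343 = $145.05
Pre-tax total = $241.05 + $145.05 = $386.10
Taxable wages = $4,228.86 − $386.10 = $3,842.76
State tax withheld: $3,842.76 × 0.09 = $345.85
Local income tax: $3,842.76 × 0.027 = $103.75
State unemployment insurance (employee share): only $108,440.77 − $106,796.62 = $1,644.15 of this check is subject → $1,644.15 × 0.0029 = $4.77
Employee stock purchase plan: $4,228.86 × 0.0149 = $63.01
Total deductions = $241.05 + $145.05 + $345.85 + $103.75 + $4.77 + $63.01 = $903.48
Net pay = $4,228.86 − $903.48 = $3,325.38

$3,325.38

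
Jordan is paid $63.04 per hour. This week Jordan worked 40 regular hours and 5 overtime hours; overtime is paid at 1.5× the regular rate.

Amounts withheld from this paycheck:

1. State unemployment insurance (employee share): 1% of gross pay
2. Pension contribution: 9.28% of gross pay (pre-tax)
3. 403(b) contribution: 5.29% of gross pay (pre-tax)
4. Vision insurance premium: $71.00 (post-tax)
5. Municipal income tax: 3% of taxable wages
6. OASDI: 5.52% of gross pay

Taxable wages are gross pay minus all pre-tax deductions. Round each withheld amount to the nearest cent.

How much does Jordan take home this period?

Regular pay: 40 × $63.04 = $2,521.60
Overtime pay: 5 × $63.04 × 1.5 = $472.80
Gross pay = $2,521.60 + $472.80 = $2,994.40
Pension contribution: $2,994.40 × 0.0928 = $277.88
403(b) contribution: $2,994.40 × 0.0529 = $158.40
Pre-tax total = $277.88 + $158.40 = $436.28
Taxable wages = $2,994.40 − $436.28 = $2,558.12
Municipal income tax: $2,558.12 × 0.03 = $76.74
State unemployment insurance (employee share): $2,994.40 × 0.01 = $29.94
OASDI: $2,994.40 × 0.0552 = $165.29
Vision insurance premium: $71.00
Total deductions = $277.88 + $158.40 + $76.74 + $29.94 + $165.29 + $71.00 = $779.25
Net pay = $2,994.40 − $779.25 = $2,215.15

$2,215.15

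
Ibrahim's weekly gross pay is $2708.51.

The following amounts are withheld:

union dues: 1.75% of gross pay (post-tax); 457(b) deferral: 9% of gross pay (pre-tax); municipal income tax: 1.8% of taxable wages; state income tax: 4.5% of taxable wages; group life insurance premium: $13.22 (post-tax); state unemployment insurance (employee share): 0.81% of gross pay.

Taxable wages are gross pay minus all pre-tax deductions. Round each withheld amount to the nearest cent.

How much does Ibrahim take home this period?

457(b) deferral: $2708.51 × 0.09 = $243.77
Taxable wages = $2708.51 − $243.77 = $2464.74
State income tax: $2464.74 × 0.045 = $110.91
Municipal income tax: $2464.74 × 0.018 = $44.37
State unemployment insurance (employee share): $2708.51 × 0.0081 = $21.94
Union dues: $2708.51 × 0.0175 = $47.40
Group life insurance premium: $13.22
Total deductions = $243.77 + $110.91 + $44.37 + $21.94 + $47.40 + $13.22 = $481.61
Net pay = $2708.51 − $481.61 = $2226.90

$2226.90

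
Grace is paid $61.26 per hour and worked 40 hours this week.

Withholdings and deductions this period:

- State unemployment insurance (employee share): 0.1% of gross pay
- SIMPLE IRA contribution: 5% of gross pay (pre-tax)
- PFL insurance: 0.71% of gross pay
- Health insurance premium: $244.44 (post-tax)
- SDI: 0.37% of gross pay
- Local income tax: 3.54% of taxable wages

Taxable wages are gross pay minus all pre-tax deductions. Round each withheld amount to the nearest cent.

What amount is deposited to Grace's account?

$1,972.11

Gross pay: 40 × $61.26 = $2,450.40
SIMPLE IRA contribution: $2,450.40 × 0.05 = $122.52
Taxable wages = $2,450.40 − $122.52 = $2,327.88
Local income tax: $2,327.88 × 0.0354 = $82.41
PFL insurance: $2,450.40 × 0.0071 = $17.40
State unemployment insurance (employee share): $2,450.40 × 0.001 = $2.45
SDI: $2,450.40 × 0.0037 = $9.07
Health insurance premium: $244.44
Total deductions = $122.52 + $82.41 + $17.40 + $2.45 + $9.07 + $244.44 = $478.29
Net pay = $2,450.40 − $478.29 = $1,972.11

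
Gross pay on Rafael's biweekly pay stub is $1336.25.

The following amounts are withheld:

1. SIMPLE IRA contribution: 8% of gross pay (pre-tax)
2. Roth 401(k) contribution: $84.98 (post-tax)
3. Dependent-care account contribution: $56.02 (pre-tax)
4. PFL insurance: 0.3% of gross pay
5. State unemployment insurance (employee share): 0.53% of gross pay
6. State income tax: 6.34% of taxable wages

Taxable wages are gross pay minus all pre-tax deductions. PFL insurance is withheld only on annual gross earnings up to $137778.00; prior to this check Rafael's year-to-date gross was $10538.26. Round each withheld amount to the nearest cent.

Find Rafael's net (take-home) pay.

$1002.87

Dependent-care account contribution: $56.02
SIMPLE IRA contribution: $1336.25 × 0.08 = $106.90
Pre-tax total = $56.02 + $106.90 = $162.92
Taxable wages = $1336.25 − $162.92 = $1173.33
State income tax: $1173.33 × 0.0634 = $74.39
PFL insurance: cap not yet reached, full $1336.25 is subject → $1336.25 × 0.003 = $4.01
State unemployment insurance (employee share): $1336.25 × 0.0053 = $7.08
Roth 401(k) contribution: $84.98
Total deductions = $56.02 + $106.90 + $74.39 + $4.01 + $7.08 + $84.98 = $333.38
Net pay = $1336.25 − $333.38 = $1002.87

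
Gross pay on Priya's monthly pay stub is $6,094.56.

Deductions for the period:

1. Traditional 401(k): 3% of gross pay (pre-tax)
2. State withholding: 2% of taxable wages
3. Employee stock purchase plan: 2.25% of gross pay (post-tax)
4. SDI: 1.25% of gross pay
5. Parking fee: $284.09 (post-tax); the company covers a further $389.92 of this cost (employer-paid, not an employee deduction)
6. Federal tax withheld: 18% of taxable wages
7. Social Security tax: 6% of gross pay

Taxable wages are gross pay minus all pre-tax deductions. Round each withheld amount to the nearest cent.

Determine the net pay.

$3,866.31

Traditional 401(k): $6,094.56 × 0.03 = $182.84
Taxable wages = $6,094.56 − $182.84 = $5,911.72
State withholding: $5,911.72 × 0.02 = $118.23
Federal tax withheld: $5,911.72 × 0.18 = $1,064.11
Social Security tax: $6,094.56 × 0.06 = $365.67
SDI: $6,094.56 × 0.0125 = $76.18
Employee stock purchase plan: $6,094.56 × 0.0225 = $137.13
Parking fee: $284.09
(Employer's $389.92 toward parking fee is not withheld from the employee.)
Total deductions = $182.84 + $118.23 + $1,064.11 + $365.67 + $76.18 + $137.13 + $284.09 = $2,228.25
Net pay = $6,094.56 − $2,228.25 = $3,866.31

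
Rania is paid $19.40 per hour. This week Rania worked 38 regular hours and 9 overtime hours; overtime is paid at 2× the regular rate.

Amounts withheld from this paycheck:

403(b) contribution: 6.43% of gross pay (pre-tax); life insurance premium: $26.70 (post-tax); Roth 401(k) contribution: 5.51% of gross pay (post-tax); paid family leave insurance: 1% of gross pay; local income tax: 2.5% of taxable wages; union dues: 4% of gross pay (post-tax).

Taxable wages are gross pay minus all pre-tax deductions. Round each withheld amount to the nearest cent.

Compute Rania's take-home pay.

$850.25

Regular pay: 38 × $19.40 = $737.20
Overtime pay: 9 × $19.40 × 2 = $349.20
Gross pay = $737.20 + $349.20 = $1086.40
403(b) contribution: $1086.40 × 0.0643 = $69.86
Taxable wages = $1086.40 − $69.86 = $1016.54
Local income tax: $1016.54 × 0.025 = $25.41
Paid family leave insurance: $1086.40 × 0.01 = $10.86
Life insurance premium: $26.70
Roth 401(k) contribution: $1086.40 × 0.0551 = $59.86
Union dues: $1086.40 × 0.04 = $43.46
Total deductions = $69.86 + $25.41 + $10.86 + $26.70 + $59.86 + $43.46 = $236.15
Net pay = $1086.40 − $236.15 = $850.25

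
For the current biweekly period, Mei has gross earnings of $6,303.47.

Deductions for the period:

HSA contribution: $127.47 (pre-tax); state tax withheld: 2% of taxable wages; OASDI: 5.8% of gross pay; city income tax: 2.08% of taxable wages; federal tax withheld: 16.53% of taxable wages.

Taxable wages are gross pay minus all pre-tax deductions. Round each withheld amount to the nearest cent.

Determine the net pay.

HSA contribution: $127.47
Taxable wages = $6,303.47 − $127.47 = $6,176.00
City income tax: $6,176.00 × 0.0208 = $128.46
State tax withheld: $6,176.00 × 0.02 = $123.52
Federal tax withheld: $6,176.00 × 0.1653 = $1,020.89
OASDI: $6,303.47 × 0.058 = $365.60
Total deductions = $127.47 + $128.46 + $123.52 + $1,020.89 + $365.60 = $1,765.94
Net pay = $6,303.47 − $1,765.94 = $4,537.53

$4,537.53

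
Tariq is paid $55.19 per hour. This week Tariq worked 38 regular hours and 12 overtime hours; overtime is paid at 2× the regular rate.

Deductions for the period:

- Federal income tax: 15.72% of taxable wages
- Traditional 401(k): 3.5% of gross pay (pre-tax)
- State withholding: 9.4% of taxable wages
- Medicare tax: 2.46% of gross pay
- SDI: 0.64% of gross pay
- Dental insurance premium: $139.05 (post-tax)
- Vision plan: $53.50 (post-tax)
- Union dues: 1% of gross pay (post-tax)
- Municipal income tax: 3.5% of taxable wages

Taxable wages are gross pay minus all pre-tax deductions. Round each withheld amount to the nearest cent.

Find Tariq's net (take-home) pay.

Regular pay: 38 × $55.19 = $2,097.22
Overtime pay: 12 × $55.19 × 2 = $1,324.56
Gross pay = $2,097.22 + $1,324.56 = $3,421.78
Traditional 401(k): $3,421.78 × 0.035 = $119.76
Taxable wages = $3,421.78 − $119.76 = $3,302.02
Federal income tax: $3,302.02 × 0.1572 = $519.08
State withholding: $3,302.02 × 0.094 = $310.39
Municipal income tax: $3,302.02 × 0.035 = $115.57
Medicare tax: $3,421.78 × 0.0246 = $84.18
SDI: $3,421.78 × 0.0064 = $21.90
Vision plan: $53.50
Dental insurance premium: $139.05
Union dues: $3,421.78 × 0.01 = $34.22
Total deductions = $119.76 + $519.08 + $310.39 + $115.57 + $84.18 + $21.90 + $53.50 + $139.05 + $34.22 = $1,397.65
Net pay = $3,421.78 − $1,397.65 = $2,024.13

$2,024.13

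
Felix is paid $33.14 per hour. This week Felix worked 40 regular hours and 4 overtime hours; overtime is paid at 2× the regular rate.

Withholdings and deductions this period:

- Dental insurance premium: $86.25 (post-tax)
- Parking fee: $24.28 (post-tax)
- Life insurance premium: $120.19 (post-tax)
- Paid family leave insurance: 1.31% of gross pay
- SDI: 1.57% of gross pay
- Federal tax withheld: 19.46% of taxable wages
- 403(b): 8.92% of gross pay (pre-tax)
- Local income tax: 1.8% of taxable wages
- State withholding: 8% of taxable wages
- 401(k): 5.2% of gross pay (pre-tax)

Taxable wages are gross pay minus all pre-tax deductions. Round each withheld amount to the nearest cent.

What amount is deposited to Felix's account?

$689.85

Regular pay: 40 × $33.14 = $1,325.60
Overtime pay: 4 × $33.14 × 2 = $265.12
Gross pay = $1,325.60 + $265.12 = $1,590.72
401(k): $1,590.72 × 0.052 = $82.72
403(b): $1,590.72 × 0.0892 = $141.89
Pre-tax total = $82.72 + $141.89 = $224.61
Taxable wages = $1,590.72 − $224.61 = $1,366.11
State withholding: $1,366.11 × 0.08 = $109.29
Federal tax withheld: $1,366.11 × 0.1946 = $265.85
Local income tax: $1,366.11 × 0.018 = $24.59
Paid family leave insurance: $1,590.72 × 0.0131 = $20.84
SDI: $1,590.72 × 0.0157 = $24.97
Life insurance premium: $120.19
Parking fee: $24.28
Dental insurance premium: $86.25
Total deductions = $82.72 + $141.89 + $109.29 + $265.85 + $24.59 + $20.84 + $24.97 + $120.19 + $24.28 + $86.25 = $900.87
Net pay = $1,590.72 − $900.87 = $689.85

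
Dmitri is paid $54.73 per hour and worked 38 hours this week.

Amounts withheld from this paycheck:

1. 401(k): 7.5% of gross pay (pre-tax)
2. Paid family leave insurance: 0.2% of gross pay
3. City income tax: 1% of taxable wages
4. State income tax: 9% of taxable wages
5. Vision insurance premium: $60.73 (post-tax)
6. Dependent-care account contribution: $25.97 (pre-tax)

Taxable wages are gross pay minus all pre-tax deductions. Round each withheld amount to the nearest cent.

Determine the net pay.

$1,643.12

Gross pay: 38 × $54.73 = $2,079.74
Dependent-care account contribution: $25.97
401(k): $2,079.74 × 0.075 = $155.98
Pre-tax total = $25.97 + $155.98 = $181.95
Taxable wages = $2,079.74 − $181.95 = $1,897.79
City income tax: $1,897.79 × 0.01 = $18.98
State income tax: $1,897.79 × 0.09 = $170.80
Paid family leave insurance: $2,079.74 × 0.002 = $4.16
Vision insurance premium: $60.73
Total deductions = $25.97 + $155.98 + $18.98 + $170.80 + $4.16 + $60.73 = $436.62
Net pay = $2,079.74 − $436.62 = $1,643.12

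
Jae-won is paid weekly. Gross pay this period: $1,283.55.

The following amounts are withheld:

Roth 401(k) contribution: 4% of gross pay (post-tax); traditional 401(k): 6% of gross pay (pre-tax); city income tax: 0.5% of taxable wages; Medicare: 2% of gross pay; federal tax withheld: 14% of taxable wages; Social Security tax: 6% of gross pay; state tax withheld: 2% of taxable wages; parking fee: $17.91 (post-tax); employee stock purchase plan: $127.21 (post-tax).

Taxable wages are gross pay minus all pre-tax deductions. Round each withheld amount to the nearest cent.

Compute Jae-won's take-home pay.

$708.32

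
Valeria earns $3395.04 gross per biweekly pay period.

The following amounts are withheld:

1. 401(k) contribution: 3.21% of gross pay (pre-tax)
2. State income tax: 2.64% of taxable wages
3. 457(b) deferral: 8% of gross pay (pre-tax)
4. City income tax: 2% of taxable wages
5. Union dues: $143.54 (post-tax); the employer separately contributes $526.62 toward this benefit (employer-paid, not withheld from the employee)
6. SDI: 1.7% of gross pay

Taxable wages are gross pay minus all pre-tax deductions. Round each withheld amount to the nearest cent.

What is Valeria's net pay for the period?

$2673.33

457(b) deferral: $3395.04 × 0.08 = $271.60
401(k) contribution: $3395.04 × 0.0321 = $108.98
Pre-tax total = $271.60 + $108.98 = $380.58
Taxable wages = $3395.04 − $380.58 = $3014.46
City income tax: $3014.46 × 0.02 = $60.29
State income tax: $3014.46 × 0.0264 = $79.58
SDI: $3395.04 × 0.017 = $57.72
Union dues: $143.54
(Employer's $526.62 toward union dues is not withheld from the employee.)
Total deductions = $271.60 + $108.98 + $60.29 + $79.58 + $57.72 + $143.54 = $721.71
Net pay = $3395.04 − $721.71 = $2673.33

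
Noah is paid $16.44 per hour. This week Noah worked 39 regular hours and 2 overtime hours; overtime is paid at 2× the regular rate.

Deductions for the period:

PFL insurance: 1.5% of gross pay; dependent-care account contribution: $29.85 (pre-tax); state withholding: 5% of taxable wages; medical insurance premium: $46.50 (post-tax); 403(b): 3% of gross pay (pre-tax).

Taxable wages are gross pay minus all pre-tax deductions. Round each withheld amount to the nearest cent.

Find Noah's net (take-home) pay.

$565.97

Regular pay: 39 × $16.44 = $641.16
Overtime pay: 2 × $16.44 × 2 = $65.76
Gross pay = $641.16 + $65.76 = $706.92
403(b): $706.92 × 0.03 = $21.21
Dependent-care account contribution: $29.85
Pre-tax total = $21.21 + $29.85 = $51.06
Taxable wages = $706.92 − $51.06 = $655.86
State withholding: $655.86 × 0.05 = $32.79
PFL insurance: $706.92 × 0.015 = $10.60
Medical insurance premium: $46.50
Total deductions = $21.21 + $29.85 + $32.79 + $10.60 + $46.50 = $140.95
Net pay = $706.92 − $140.95 = $565.97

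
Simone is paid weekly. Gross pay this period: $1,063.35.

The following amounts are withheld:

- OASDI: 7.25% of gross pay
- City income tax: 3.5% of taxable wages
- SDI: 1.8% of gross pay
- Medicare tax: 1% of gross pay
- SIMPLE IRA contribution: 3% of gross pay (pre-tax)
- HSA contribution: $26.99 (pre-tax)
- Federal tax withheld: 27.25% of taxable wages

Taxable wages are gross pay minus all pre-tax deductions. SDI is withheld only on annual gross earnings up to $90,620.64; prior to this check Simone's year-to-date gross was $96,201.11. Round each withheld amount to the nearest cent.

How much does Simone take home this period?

$607.86

SIMPLE IRA contribution: $1,063.35 × 0.03 = $31.90
HSA contribution: $26.99
Pre-tax total = $31.90 + $26.99 = $58.89
Taxable wages = $1,063.35 − $58.89 = $1,004.46
City income tax: $1,004.46 × 0.035 = $35.16
Federal tax withheld: $1,004.46 × 0.2725 = $273.72
SDI: annual cap $90,620.64 already reached (YTD $96,201.11), so $0.00
OASDI: $1,063.35 × 0.0725 = $77.09
Medicare tax: $1,063.35 × 0.01 = $10.63
Total deductions = $31.90 + $26.99 + $35.16 + $273.72 + $0.00 + $77.09 + $10.63 = $455.49
Net pay = $1,063.35 − $455.49 = $607.86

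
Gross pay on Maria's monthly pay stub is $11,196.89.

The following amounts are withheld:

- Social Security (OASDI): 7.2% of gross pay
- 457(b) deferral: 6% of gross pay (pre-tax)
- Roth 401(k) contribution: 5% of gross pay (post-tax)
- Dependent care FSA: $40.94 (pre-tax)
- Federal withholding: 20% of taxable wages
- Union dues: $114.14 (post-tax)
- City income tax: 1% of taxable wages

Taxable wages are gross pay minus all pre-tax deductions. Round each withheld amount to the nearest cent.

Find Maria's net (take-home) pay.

$6,802.31

Dependent care FSA: $40.94
457(b) deferral: $11,196.89 × 0.06 = $671.81
Pre-tax total = $40.94 + $671.81 = $712.75
Taxable wages = $11,196.89 − $712.75 = $10,484.14
City income tax: $10,484.14 × 0.01 = $104.84
Federal withholding: $10,484.14 × 0.2 = $2,096.83
Social Security (OASDI): $11,196.89 × 0.072 = $806.18
Roth 401(k) contribution: $11,196.89 × 0.05 = $559.84
Union dues: $114.14
Total deductions = $40.94 + $671.81 + $104.84 + $2,096.83 + $806.18 + $559.84 + $114.14 = $4,394.58
Net pay = $11,196.89 − $4,394.58 = $6,802.31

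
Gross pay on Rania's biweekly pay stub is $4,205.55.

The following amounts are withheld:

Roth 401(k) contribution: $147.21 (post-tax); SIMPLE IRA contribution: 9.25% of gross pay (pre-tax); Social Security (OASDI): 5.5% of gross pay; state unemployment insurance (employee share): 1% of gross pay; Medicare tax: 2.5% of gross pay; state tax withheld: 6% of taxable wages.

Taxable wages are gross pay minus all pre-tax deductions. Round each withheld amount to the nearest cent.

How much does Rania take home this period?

SIMPLE IRA contribution: $4,205.55 × 0.0925 = $389.01
Taxable wages = $4,205.55 − $389.01 = $3,816.54
State tax withheld: $3,816.54 × 0.06 = $228.99
State unemployment insurance (employee share): $4,205.55 × 0.01 = $42.06
Social Security (OASDI): $4,205.55 × 0.055 = $231.31
Medicare tax: $4,205.55 × 0.025 = $105.14
Roth 401(k) contribution: $147.21
Total deductions = $389.01 + $228.99 + $42.06 + $231.31 + $105.14 + $147.21 = $1,143.72
Net pay = $4,205.55 − $1,143.72 = $3,061.83

$3,061.83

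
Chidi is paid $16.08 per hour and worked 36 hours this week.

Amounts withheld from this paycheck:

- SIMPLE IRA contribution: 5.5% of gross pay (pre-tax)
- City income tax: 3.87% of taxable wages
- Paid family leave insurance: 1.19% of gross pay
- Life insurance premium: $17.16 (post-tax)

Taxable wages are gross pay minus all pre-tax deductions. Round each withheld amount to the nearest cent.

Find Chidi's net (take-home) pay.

Gross pay: 36 × $16.08 = $578.88
SIMPLE IRA contribution: $578.88 × 0.055 = $31.84
Taxable wages = $578.88 − $31.84 = $547.04
City income tax: $547.04 × 0.0387 = $21.17
Paid family leave insurance: $578.88 × 0.0119 = $6.89
Life insurance premium: $17.16
Total deductions = $31.84 + $21.17 + $6.89 + $17.16 = $77.06
Net pay = $578.88 − $77.06 = $501.82

$501.82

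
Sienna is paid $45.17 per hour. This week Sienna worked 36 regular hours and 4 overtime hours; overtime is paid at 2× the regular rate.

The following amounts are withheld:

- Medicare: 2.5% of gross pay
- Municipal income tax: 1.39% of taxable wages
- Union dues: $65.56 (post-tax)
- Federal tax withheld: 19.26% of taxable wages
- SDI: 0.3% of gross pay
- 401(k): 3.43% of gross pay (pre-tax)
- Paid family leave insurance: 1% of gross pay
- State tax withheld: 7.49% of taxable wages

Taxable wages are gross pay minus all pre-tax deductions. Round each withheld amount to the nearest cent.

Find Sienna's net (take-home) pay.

$1,238.13

Regular pay: 36 × $45.17 = $1,626.12
Overtime pay: 4 × $45.17 × 2 = $361.36
Gross pay = $1,626.12 + $361.36 = $1,987.48
401(k): $1,987.48 × 0.0343 = $68.17
Taxable wages = $1,987.48 − $68.17 = $1,919.31
State tax withheld: $1,919.31 × 0.0749 = $143.76
Federal tax withheld: $1,919.31 × 0.1926 = $369.66
Municipal income tax: $1,919.31 × 0.0139 = $26.68
Medicare: $1,987.48 × 0.025 = $49.69
SDI: $1,987.48 × 0.003 = $5.96
Paid family leave insurance: $1,987.48 × 0.01 = $19.87
Union dues: $65.56
Total deductions = $68.17 + $143.76 + $369.66 + $26.68 + $49.69 + $5.96 + $19.87 + $65.56 = $749.35
Net pay = $1,987.48 − $749.35 = $1,238.13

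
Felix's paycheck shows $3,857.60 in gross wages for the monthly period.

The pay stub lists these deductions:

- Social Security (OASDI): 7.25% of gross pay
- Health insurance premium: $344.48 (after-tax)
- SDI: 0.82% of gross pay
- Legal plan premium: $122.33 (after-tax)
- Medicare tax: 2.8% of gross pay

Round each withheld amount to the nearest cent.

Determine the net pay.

Medicare tax: $3,857.60 × 0.028 = $108.01
SDI: $3,857.60 × 0.0082 = $31.63
Social Security (OASDI): $3,857.60 × 0.0725 = $279.68
Health insurance premium: $344.48
Legal plan premium: $122.33
Total deductions = $108.01 + $31.63 + $279.68 + $344.48 + $122.33 = $886.13
Net pay = $3,857.60 − $886.13 = $2,971.47

$2,971.47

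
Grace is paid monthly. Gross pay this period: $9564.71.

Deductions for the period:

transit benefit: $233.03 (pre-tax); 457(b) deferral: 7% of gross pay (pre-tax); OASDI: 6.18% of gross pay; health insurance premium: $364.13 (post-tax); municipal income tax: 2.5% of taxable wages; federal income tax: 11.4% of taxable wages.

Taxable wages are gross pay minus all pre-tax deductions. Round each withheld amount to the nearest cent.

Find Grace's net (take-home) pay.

$6502.88

457(b) deferral: $9564.71 × 0.07 = $669.53
Transit benefit: $233.03
Pre-tax total = $669.53 + $233.03 = $902.56
Taxable wages = $9564.71 − $902.56 = $8662.15
Municipal income tax: $8662.15 × 0.025 = $216.55
Federal income tax: $8662.15 × 0.114 = $987.49
OASDI: $9564.71 × 0.0618 = $591.10
Health insurance premium: $364.13
Total deductions = $669.53 + $233.03 + $216.55 + $987.49 + $591.10 + $364.13 = $3061.83
Net pay = $9564.71 − $3061.83 = $6502.88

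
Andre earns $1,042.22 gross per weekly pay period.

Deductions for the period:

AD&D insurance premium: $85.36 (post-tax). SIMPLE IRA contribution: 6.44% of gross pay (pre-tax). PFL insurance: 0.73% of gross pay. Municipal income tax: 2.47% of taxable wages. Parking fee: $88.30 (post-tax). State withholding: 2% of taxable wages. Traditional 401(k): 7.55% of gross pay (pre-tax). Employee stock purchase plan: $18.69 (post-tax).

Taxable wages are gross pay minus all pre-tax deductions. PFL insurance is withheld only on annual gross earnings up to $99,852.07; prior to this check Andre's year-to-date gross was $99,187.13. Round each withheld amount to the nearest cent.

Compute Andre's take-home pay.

$659.14

SIMPLE IRA contribution: $1,042.22 × 0.0644 = $67.12
Traditional 401(k): $1,042.22 × 0.0755 = $78.69
Pre-tax total = $67.12 + $78.69 = $145.81
Taxable wages = $1,042.22 − $145.81 = $896.41
State withholding: $896.41 × 0.02 = $17.93
Municipal income tax: $896.41 × 0.0247 = $22.14
PFL insurance: only $99,852.07 − $99,187.13 = $664.94 of this check is subject → $664.94 × 0.0073 = $4.85
AD&D insurance premium: $85.36
Parking fee: $88.30
Employee stock purchase plan: $18.69
Total deductions = $67.12 + $78.69 + $17.93 + $22.14 + $4.85 + $85.36 + $88.30 + $18.69 = $383.08
Net pay = $1,042.22 − $383.08 = $659.14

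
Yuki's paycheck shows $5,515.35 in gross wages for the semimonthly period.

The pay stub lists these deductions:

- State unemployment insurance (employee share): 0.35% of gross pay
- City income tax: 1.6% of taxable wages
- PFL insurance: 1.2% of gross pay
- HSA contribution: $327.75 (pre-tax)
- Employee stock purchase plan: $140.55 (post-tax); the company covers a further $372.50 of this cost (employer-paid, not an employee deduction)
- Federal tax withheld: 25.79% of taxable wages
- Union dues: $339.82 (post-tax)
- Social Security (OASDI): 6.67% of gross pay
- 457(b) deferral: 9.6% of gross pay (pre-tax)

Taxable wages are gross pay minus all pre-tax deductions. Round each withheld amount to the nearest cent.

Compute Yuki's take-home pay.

$2,448.55

HSA contribution: $327.75
457(b) deferral: $5,515.35 × 0.096 = $529.47
Pre-tax total = $327.75 + $529.47 = $857.22
Taxable wages = $5,515.35 − $857.22 = $4,658.13
Federal tax withheld: $4,658.13 × 0.2579 = $1,201.33
City income tax: $4,658.13 × 0.016 = $74.53
Social Security (OASDI): $5,515.35 × 0.0667 = $367.87
PFL insurance: $5,515.35 × 0.012 = $66.18
State unemployment insurance (employee share): $5,515.35 × 0.0035 = $19.30
Employee stock purchase plan: $140.55
Union dues: $339.82
(Employer's $372.50 toward employee stock purchase plan is not withheld from the employee.)
Total deductions = $327.75 + $529.47 + $1,201.33 + $74.53 + $367.87 + $66.18 + $19.30 + $140.55 + $339.82 = $3,066.80
Net pay = $5,515.35 − $3,066.80 = $2,448.55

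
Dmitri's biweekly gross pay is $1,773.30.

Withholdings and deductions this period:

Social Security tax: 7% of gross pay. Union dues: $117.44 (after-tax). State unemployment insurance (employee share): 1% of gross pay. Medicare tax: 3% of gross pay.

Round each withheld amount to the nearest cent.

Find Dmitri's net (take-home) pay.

Medicare tax: $1,773.30 × 0.03 = $53.20
Social Security tax: $1,773.30 × 0.07 = $124.13
State unemployment insurance (employee share): $1,773.30 × 0.01 = $17.73
Union dues: $117.44
Total deductions = $53.20 + $124.13 + $17.73 + $117.44 = $312.50
Net pay = $1,773.30 − $312.50 = $1,460.80

$1,460.80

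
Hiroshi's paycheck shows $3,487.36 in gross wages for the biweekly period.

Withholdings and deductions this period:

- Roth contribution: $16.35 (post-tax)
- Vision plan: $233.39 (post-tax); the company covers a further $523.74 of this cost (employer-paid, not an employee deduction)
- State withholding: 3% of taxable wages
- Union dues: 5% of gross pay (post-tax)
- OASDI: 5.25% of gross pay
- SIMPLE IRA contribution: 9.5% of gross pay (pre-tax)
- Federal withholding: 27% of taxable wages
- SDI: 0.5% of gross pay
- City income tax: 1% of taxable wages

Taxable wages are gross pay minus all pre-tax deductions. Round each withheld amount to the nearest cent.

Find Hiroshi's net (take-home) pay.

$1,553.04

SIMPLE IRA contribution: $3,487.36 × 0.095 = $331.30
Taxable wages = $3,487.36 − $331.30 = $3,156.06
Federal withholding: $3,156.06 × 0.27 = $852.14
City income tax: $3,156.06 × 0.01 = $31.56
State withholding: $3,156.06 × 0.03 = $94.68
OASDI: $3,487.36 × 0.0525 = $183.09
SDI: $3,487.36 × 0.005 = $17.44
Roth contribution: $16.35
Union dues: $3,487.36 × 0.05 = $174.37
Vision plan: $233.39
(Employer's $523.74 toward vision plan is not withheld from the employee.)
Total deductions = $331.30 + $852.14 + $31.56 + $94.68 + $183.09 + $17.44 + $16.35 + $174.37 + $233.39 = $1,934.32
Net pay = $3,487.36 − $1,934.32 = $1,553.04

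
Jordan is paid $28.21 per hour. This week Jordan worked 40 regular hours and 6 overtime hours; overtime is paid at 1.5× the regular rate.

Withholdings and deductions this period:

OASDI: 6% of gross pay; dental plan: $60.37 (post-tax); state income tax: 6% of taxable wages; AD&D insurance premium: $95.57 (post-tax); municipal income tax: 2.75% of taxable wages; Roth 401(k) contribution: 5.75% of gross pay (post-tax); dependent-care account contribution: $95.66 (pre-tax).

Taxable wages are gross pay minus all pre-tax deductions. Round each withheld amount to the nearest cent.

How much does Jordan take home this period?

$855.69

Regular pay: 40 × $28.21 = $1,128.40
Overtime pay: 6 × $28.21 × 1.5 = $253.89
Gross pay = $1,128.40 + $253.89 = $1,382.29
Dependent-care account contribution: $95.66
Taxable wages = $1,382.29 − $95.66 = $1,286.63
Municipal income tax: $1,286.63 × 0.0275 = $35.38
State income tax: $1,286.63 × 0.06 = $77.20
OASDI: $1,382.29 × 0.06 = $82.94
Dental plan: $60.37
Roth 401(k) contribution: $1,382.29 × 0.0575 = $79.48
AD&D insurance premium: $95.57
Total deductions = $95.66 + $35.38 + $77.20 + $82.94 + $60.37 + $79.48 + $95.57 = $526.60
Net pay = $1,382.29 − $526.60 = $855.69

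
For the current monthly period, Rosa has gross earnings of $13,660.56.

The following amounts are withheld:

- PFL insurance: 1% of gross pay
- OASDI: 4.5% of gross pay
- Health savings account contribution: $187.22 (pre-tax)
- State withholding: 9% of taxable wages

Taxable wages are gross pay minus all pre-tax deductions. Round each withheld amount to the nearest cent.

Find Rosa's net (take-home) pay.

$11,509.40

Health savings account contribution: $187.22
Taxable wages = $13,660.56 − $187.22 = $13,473.34
State withholding: $13,473.34 × 0.09 = $1,212.60
OASDI: $13,660.56 × 0.045 = $614.73
PFL insurance: $13,660.56 × 0.01 = $136.61
Total deductions = $187.22 + $1,212.60 + $614.73 + $136.61 = $2,151.16
Net pay = $13,660.56 − $2,151.16 = $11,509.40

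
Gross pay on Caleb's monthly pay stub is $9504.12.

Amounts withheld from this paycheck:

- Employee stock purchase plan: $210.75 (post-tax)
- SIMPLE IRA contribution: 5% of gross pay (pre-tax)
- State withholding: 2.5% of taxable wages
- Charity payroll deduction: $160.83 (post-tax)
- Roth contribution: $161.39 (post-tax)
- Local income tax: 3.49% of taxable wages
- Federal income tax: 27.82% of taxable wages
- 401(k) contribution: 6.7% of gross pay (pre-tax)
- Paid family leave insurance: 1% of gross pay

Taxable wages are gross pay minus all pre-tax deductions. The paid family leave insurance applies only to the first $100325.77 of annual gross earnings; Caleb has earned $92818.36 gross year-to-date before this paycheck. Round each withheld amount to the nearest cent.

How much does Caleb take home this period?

SIMPLE IRA contribution: $9504.12 × 0.05 = $475.21
401(k) contribution: $9504.12 × 0.067 = $636.78
Pre-tax total = $475.21 + $636.78 = $1111.99
Taxable wages = $9504.12 − $1111.99 = $8392.13
Federal income tax: $8392.13 × 0.2782 = $2334.69
Local income tax: $8392.13 × 0.0349 = $292.89
State withholding: $8392.13 × 0.025 = $209.80
Paid family leave insurance: only $100325.77 − $92818.36 = $7507.41 of this check is subject → $7507.41 × 0.01 = $75.07
Roth contribution: $161.39
Charity payroll deduction: $160.83
Employee stock purchase plan: $210.75
Total deductions = $475.21 + $636.78 + $2334.69 + $292.89 + $209.80 + $75.07 + $161.39 + $160.83 + $210.75 = $4557.41
Net pay = $9504.12 − $4557.41 = $4946.71

$4946.71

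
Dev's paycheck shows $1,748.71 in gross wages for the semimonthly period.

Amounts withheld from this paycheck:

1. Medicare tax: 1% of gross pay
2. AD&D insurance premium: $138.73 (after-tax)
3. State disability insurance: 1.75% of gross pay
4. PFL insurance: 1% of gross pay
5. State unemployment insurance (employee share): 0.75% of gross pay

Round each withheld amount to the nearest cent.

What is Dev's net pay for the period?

PFL insurance: $1,748.71 × 0.01 = $17.49
State disability insurance: $1,748.71 × 0.0175 = $30.60
State unemployment insurance (employee share): $1,748.71 × 0.0075 = $13.12
Medicare tax: $1,748.71 × 0.01 = $17.49
AD&D insurance premium: $138.73
Total deductions = $17.49 + $30.60 + $13.12 + $17.49 + $138.73 = $217.43
Net pay = $1,748.71 − $217.43 = $1,531.28

$1,531.28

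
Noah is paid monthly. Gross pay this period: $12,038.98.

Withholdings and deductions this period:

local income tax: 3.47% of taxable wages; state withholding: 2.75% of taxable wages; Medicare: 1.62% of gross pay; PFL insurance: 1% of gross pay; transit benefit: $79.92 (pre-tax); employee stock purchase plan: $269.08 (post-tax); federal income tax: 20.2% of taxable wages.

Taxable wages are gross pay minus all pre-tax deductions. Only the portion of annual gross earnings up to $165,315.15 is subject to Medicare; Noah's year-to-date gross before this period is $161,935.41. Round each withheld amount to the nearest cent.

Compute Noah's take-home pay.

$8,355.26

Transit benefit: $79.92
Taxable wages = $12,038.98 − $79.92 = $11,959.06
Federal income tax: $11,959.06 × 0.202 = $2,415.73
State withholding: $11,959.06 × 0.0275 = $328.87
Local income tax: $11,959.06 × 0.0347 = $414.98
PFL insurance: $12,038.98 × 0.01 = $120.39
Medicare: only $165,315.15 − $161,935.41 = $3,379.74 of this check is subject → $3,379.74 × 0.0162 = $54.75
Employee stock purchase plan: $269.08
Total deductions = $79.92 + $2,415.73 + $328.87 + $414.98 + $120.39 + $54.75 + $269.08 = $3,683.72
Net pay = $12,038.98 − $3,683.72 = $8,355.26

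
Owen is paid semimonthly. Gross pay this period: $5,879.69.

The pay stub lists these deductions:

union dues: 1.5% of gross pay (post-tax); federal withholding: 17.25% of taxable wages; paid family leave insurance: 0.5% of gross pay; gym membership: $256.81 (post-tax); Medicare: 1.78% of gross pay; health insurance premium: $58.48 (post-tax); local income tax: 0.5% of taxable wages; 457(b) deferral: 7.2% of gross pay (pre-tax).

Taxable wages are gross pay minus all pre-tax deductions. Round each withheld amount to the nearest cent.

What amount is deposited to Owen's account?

457(b) deferral: $5,879.69 × 0.072 = $423.34
Taxable wages = $5,879.69 − $423.34 = $5,456.35
Local income tax: $5,456.35 × 0.005 = $27.28
Federal withholding: $5,456.35 × 0.1725 = $941.22
Medicare: $5,879.69 × 0.0178 = $104.66
Paid family leave insurance: $5,879.69 × 0.005 = $29.40
Union dues: $5,879.69 × 0.015 = $88.20
Health insurance premium: $58.48
Gym membership: $256.81
Total deductions = $423.34 + $27.28 + $941.22 + $104.66 + $29.40 + $88.20 + $58.48 + $256.81 = $1,929.39
Net pay = $5,879.69 − $1,929.39 = $3,950.30

$3,950.30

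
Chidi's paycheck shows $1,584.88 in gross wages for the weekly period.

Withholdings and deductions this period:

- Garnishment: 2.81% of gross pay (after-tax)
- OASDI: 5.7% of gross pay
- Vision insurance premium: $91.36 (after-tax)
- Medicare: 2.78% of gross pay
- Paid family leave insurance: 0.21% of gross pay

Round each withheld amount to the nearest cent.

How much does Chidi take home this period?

$1,311.25

OASDI: $1,584.88 × 0.057 = $90.34
Paid family leave insurance: $1,584.88 × 0.0021 = $3.33
Medicare: $1,584.88 × 0.0278 = $44.06
Garnishment: $1,584.88 × 0.0281 = $44.54
Vision insurance premium: $91.36
Total deductions = $90.34 + $3.33 + $44.06 + $44.54 + $91.36 = $273.63
Net pay = $1,584.88 − $273.63 = $1,311.25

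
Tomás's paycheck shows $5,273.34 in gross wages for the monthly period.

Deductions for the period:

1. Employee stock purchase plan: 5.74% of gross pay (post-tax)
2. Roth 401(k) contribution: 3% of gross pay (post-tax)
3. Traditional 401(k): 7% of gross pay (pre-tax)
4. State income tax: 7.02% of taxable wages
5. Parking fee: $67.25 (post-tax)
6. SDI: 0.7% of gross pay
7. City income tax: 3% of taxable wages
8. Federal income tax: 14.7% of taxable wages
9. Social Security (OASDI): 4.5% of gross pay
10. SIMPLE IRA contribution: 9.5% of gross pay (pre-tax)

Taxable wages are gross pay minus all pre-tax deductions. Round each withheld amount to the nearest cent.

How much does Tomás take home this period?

$2,512.40

Traditional 401(k): $5,273.34 × 0.07 = $369.13
SIMPLE IRA contribution: $5,273.34 × 0.095 = $500.97
Pre-tax total = $369.13 + $500.97 = $870.10
Taxable wages = $5,273.34 − $870.10 = $4,403.24
Federal income tax: $4,403.24 × 0.147 = $647.28
City income tax: $4,403.24 × 0.03 = $132.10
State income tax: $4,403.24 × 0.0702 = $309.11
SDI: $5,273.34 × 0.007 = $36.91
Social Security (OASDI): $5,273.34 × 0.045 = $237.30
Employee stock purchase plan: $5,273.34 × 0.0574 = $302.69
Parking fee: $67.25
Roth 401(k) contribution: $5,273.34 × 0.03 = $158.20
Total deductions = $369.13 + $500.97 + $647.28 + $132.10 + $309.11 + $36.91 + $237.30 + $302.69 + $67.25 + $158.20 = $2,760.94
Net pay = $5,273.34 − $2,760.94 = $2,512.40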